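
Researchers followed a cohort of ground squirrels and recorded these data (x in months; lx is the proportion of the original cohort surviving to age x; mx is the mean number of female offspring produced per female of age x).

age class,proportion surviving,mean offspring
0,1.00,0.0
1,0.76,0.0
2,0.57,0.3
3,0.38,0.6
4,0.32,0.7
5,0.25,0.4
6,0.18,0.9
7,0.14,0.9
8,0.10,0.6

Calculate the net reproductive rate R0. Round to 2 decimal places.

1.07

lx·mx by age: 0, 0, 0.171, 0.228, 0.224, 0.1, 0.162, 0.126, 0.06
R0 = Σ lx·mx = 1.071 → 1.07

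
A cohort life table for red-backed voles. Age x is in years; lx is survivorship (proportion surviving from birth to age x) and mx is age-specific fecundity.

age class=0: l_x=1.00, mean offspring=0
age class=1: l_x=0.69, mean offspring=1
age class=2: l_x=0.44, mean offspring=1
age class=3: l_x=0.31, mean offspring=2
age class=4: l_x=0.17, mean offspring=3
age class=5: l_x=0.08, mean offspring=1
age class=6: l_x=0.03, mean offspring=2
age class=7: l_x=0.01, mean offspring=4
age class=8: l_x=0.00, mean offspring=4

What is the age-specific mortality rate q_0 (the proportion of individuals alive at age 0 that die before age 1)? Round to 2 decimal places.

0.31

q_0 = (l_0 − l_1) / l_0 = (1 − 0.69) / 1
     = 0.31 / 1 = 0.31 → 0.31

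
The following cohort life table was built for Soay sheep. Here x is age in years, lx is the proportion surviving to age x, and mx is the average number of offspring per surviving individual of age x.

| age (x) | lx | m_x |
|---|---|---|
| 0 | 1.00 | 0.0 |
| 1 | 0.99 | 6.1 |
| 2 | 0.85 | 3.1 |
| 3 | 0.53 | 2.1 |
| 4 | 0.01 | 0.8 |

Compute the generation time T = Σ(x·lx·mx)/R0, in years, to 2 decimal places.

1.50

lx·mx: 0, 6.039, 2.635, 1.113, 0.008 → R0 = 9.795
x·lx·mx: 0, 6.039, 5.27, 3.339, 0.032 → Σ = 14.68
T = 14.68 / 9.795 = 1.498724… → 1.50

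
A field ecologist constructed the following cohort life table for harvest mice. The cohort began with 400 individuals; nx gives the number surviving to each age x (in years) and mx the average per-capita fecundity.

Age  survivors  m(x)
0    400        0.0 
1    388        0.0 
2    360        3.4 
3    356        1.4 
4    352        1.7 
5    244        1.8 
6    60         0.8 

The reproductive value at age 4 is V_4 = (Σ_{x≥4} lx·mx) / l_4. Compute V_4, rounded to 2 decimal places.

3.08

lx = nx/n0 = nx/400: 1, 0.97, 0.9, 0.89, 0.88, 0.61, 0.15
lx·mx for x ≥ 4: 1.496, 1.098, 0.12 → sum = 2.714
V_4 = 2.714 / l_4 = 2.714 / 0.88 = 3.084091… → 3.08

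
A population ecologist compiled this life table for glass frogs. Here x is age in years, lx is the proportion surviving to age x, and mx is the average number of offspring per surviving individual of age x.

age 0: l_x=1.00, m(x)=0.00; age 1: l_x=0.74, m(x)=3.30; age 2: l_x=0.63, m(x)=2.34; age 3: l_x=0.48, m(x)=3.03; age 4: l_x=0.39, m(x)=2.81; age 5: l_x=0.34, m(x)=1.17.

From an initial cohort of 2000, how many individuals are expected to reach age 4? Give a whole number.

780

Expected survivors = N0 · l_4 = 2000 × 0.39 = 780 → 780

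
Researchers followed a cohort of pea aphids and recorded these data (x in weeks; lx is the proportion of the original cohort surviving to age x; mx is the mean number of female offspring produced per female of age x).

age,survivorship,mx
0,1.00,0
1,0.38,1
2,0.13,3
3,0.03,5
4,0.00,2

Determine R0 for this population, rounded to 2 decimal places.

0.92

lx·mx by age: 0, 0.38, 0.39, 0.15, 0
R0 = Σ lx·mx = 0.92 → 0.92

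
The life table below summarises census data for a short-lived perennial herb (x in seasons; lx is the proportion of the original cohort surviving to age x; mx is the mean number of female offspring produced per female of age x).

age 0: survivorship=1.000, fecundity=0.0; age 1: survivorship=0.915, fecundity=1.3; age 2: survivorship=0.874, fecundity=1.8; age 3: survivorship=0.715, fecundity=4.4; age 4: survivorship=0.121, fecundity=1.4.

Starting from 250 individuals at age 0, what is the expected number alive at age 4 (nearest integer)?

Expected survivors = N0 · l_4 = 250 × 0.121 = 30.25 → 30

30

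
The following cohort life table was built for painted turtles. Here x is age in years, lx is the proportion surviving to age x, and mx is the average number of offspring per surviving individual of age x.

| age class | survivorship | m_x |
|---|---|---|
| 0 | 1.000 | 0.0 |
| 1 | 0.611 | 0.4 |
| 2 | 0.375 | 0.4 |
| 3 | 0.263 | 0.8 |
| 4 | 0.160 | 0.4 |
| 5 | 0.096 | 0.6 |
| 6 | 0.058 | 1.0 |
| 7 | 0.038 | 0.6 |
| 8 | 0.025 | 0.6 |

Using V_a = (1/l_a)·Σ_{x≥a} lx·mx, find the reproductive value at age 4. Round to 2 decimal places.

lx·mx for x ≥ 4: 0.064, 0.0576, 0.058, 0.0228, 0.015 → sum = 0.2174
V_4 = 0.2174 / l_4 = 0.2174 / 0.16 = 1.35875 → 1.36

1.36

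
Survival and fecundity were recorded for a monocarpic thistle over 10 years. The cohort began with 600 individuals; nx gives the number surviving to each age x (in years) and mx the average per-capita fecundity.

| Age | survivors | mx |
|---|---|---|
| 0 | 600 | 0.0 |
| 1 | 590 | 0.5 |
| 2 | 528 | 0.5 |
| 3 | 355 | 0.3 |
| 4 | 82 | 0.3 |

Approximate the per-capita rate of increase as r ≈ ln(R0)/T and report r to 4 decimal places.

lx = nx/n0 = nx/600: 1, 0.98333…, 0.88, 0.59167…, 0.13667…
R0 = Σ lx·mx = 0 + 0.49167… + 0.44 + 0.1775… + 0.041… = 1.150167…
Σ x·lx·mx = 2.068167…; T = 2.068167…/1.150167… = 1.79815…
r ≈ ln(R0)/T = ln(1.150167…)/1.79815… = 0.077806… → 0.0778

0.0778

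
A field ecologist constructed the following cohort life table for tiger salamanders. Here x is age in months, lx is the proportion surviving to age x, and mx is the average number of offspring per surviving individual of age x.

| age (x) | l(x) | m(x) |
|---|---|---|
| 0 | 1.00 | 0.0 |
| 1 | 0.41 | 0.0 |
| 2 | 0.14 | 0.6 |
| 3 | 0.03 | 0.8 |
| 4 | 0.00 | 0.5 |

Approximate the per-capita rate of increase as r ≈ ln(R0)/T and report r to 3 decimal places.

-1.002

R0 = Σ lx·mx = 0 + 0 + 0.084 + 0.024 + 0 = 0.108
Σ x·lx·mx = 0.24; T = 0.24/0.108 = 2.22222…
r ≈ ln(R0)/T = ln(0.108)/2.22222… = -1.00153… → -1.002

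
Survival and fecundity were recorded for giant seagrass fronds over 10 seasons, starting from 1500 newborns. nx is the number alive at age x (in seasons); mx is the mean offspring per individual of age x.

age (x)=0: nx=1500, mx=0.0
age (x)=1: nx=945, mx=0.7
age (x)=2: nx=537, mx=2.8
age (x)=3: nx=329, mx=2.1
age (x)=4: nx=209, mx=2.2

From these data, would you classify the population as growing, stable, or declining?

lx = nx/n0 = nx/1500: 1, 0.63, 0.358, 0.21933…, 0.13933…
R0 = Σ lx·mx = 0 + 0.441 + 1.0024 + 0.4606… + 0.306533… = 2.210533…
R0 > 1, so the population is growing.

growing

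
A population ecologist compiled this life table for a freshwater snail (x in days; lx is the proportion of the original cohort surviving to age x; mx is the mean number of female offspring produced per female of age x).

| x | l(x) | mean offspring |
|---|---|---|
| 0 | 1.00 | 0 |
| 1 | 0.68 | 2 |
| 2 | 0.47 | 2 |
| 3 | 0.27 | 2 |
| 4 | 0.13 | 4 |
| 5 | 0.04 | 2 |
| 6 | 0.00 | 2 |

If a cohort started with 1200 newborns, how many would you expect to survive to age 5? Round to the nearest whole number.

48

Expected survivors = N0 · l_5 = 1200 × 0.04 = 48 → 48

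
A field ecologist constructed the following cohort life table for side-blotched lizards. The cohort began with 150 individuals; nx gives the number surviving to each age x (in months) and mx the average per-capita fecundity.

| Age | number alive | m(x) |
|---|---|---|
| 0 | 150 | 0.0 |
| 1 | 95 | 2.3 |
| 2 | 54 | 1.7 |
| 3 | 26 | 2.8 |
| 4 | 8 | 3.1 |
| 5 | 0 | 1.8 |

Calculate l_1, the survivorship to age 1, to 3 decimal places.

0.633

l_1 = n_1/n_0 = 95/150 = 0.633333… → 0.633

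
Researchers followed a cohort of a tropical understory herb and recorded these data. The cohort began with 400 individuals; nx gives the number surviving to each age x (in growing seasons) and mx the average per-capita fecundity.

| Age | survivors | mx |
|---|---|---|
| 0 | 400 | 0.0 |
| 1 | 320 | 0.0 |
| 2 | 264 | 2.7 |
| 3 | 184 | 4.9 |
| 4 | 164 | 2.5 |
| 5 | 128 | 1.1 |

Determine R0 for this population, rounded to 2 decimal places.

lx = nx/n0 = nx/400: 1, 0.8, 0.66, 0.46, 0.41, 0.32
lx·mx by age: 0, 0, 1.782, 2.254, 1.025, 0.352
R0 = Σ lx·mx = 5.413 → 5.41

5.41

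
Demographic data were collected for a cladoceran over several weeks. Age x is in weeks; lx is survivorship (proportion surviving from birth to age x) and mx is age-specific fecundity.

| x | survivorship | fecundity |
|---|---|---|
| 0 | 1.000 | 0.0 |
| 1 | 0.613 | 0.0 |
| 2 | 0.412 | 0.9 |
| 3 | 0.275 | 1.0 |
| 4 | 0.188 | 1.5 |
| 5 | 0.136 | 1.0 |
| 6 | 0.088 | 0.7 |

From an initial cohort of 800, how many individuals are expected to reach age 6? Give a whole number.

Expected survivors = N0 · l_6 = 800 × 0.088 = 70.4 → 70

70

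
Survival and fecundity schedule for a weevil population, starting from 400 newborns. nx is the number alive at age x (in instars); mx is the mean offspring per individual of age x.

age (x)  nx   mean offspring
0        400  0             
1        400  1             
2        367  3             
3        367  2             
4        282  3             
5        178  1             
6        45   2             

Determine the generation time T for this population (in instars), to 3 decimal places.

2.872

lx = nx/n0 = nx/400: 1, 1, 0.9175, 0.9175, 0.705, 0.445, 0.1125
lx·mx: 0, 1, 2.7525, 1.835, 2.115, 0.445, 0.225 → R0 = 8.3725
x·lx·mx: 0, 1, 5.505, 5.505, 8.46, 2.225, 1.35 → Σ = 24.045
T = 24.045 / 8.3725 = 2.871902… → 2.872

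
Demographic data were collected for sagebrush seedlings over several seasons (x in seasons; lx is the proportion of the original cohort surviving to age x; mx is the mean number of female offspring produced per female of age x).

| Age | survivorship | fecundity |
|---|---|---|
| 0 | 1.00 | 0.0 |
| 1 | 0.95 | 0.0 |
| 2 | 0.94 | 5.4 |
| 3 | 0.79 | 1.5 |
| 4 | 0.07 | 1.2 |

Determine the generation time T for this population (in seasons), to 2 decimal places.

lx·mx: 0, 0, 5.076, 1.185, 0.084 → R0 = 6.345
x·lx·mx: 0, 0, 10.152, 3.555, 0.336 → Σ = 14.043
T = 14.043 / 6.345 = 2.213239… → 2.21

2.21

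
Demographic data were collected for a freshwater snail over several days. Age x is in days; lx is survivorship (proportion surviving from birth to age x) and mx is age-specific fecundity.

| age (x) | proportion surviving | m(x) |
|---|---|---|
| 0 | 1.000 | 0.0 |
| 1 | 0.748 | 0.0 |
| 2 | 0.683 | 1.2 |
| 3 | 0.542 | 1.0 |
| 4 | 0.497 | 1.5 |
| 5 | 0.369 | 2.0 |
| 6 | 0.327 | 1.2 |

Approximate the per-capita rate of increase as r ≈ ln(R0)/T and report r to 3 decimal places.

0.309

R0 = Σ lx·mx = 0 + 0 + 0.8196 + 0.542 + 0.7455 + 0.738 + 0.3924 = 3.2375
Σ x·lx·mx = 12.2916; T = 12.2916/3.2375 = 3.79663…
r ≈ ln(R0)/T = ln(3.2375)/3.79663… = 0.30943… → 0.309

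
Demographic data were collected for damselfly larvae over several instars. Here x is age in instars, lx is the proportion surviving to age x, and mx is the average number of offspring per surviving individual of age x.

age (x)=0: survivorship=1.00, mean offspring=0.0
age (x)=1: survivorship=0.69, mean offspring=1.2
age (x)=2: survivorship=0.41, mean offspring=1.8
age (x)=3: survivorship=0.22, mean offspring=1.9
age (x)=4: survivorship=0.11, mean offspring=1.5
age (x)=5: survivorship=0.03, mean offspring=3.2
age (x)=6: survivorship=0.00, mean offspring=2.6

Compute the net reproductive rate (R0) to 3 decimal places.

lx·mx by age: 0, 0.828, 0.738, 0.418, 0.165, 0.096, 0
R0 = Σ lx·mx = 2.245 → 2.245

2.245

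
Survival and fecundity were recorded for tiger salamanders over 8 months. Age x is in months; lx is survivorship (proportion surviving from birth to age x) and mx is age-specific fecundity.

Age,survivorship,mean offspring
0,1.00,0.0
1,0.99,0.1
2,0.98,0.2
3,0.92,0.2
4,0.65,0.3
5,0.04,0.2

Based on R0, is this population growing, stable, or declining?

R0 = Σ lx·mx = 0 + 0.099 + 0.196 + 0.184 + 0.195 + 0.008 = 0.682
R0 < 1, so the population is declining.

declining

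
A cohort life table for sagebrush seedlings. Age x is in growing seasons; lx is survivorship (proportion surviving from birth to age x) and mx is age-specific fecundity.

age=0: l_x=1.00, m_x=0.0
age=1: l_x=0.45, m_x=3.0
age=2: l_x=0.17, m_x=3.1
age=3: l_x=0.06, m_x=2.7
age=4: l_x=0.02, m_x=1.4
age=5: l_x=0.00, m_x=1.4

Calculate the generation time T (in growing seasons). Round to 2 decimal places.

1.45

lx·mx: 0, 1.35, 0.527, 0.162, 0.028, 0 → R0 = 2.067
x·lx·mx: 0, 1.35, 1.054, 0.486, 0.112, 0 → Σ = 3.002
T = 3.002 / 2.067 = 1.452346… → 1.45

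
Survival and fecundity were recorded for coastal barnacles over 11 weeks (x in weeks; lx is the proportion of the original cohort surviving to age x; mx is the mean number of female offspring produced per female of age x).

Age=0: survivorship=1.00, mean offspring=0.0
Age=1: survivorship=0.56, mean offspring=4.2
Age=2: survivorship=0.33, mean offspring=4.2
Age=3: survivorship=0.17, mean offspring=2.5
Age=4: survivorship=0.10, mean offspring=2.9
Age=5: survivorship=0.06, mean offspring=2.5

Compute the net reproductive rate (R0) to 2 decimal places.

4.60

lx·mx by age: 0, 2.352, 1.386, 0.425, 0.29, 0.15
R0 = Σ lx·mx = 4.603 → 4.60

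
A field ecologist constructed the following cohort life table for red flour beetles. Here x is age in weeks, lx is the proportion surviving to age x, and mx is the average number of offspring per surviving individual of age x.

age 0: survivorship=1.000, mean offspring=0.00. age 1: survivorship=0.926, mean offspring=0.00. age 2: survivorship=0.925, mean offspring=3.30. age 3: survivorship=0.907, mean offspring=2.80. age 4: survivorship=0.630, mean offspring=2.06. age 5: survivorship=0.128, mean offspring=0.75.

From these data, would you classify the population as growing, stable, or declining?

growing

R0 = Σ lx·mx = 0 + 0 + 3.0525 + 2.5396 + 1.2978 + 0.096 = 6.9859
R0 > 1, so the population is growing.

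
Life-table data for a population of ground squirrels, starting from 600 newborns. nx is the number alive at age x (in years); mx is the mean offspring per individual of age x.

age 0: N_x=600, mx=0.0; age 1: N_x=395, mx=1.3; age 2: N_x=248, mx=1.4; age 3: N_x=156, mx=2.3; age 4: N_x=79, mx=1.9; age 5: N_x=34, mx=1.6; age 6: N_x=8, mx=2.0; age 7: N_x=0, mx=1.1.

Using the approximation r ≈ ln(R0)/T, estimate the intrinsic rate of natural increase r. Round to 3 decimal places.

0.388

lx = nx/n0 = nx/600: 1, 0.65833…, 0.41333…, 0.26, 0.13167…, 0.05667…, 0.01333…, 0
R0 = Σ lx·mx = 0 + 0.85583… + 0.57867… + 0.598 + 0.25017… + 0.09067… + 0.02667… + 0 = 2.4…
Σ x·lx·mx = 5.421167…; T = 5.421167…/2.4… = 2.25882…
r ≈ ln(R0)/T = ln(2.4…)/2.25882… = 0.38758… → 0.388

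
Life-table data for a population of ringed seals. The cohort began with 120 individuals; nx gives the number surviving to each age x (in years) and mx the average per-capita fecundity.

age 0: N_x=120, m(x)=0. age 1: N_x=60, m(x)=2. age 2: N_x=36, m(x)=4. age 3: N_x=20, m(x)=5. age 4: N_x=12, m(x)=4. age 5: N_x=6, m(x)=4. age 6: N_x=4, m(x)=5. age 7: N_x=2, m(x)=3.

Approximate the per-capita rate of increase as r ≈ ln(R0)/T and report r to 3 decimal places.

lx = nx/n0 = nx/120: 1, 0.5, 0.3, 0.16667…, 0.1, 0.05, 0.03333…, 0.01667…
R0 = Σ lx·mx = 0 + 1 + 1.2 + 0.83333… + 0.4 + 0.2 + 0.16667… + 0.05… = 3.85…
Σ x·lx·mx = 9.85…; T = 9.85…/3.85… = 2.55844…
r ≈ ln(R0)/T = ln(3.85…)/2.55844… = 0.52691… → 0.527

0.527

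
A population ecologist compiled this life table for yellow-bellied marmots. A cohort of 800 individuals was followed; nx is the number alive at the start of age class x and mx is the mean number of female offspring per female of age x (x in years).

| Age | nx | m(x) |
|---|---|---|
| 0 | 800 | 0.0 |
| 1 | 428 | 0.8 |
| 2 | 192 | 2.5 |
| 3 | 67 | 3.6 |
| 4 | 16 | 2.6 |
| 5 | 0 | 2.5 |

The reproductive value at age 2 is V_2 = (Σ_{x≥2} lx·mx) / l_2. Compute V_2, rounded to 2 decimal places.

3.97

lx = nx/n0 = nx/800: 1, 0.535, 0.24, 0.08375, 0.02, 0
lx·mx for x ≥ 2: 0.6, 0.3015, 0.052, 0 → sum = 0.9535
V_2 = 0.9535 / l_2 = 0.9535 / 0.24 = 3.972917… → 3.97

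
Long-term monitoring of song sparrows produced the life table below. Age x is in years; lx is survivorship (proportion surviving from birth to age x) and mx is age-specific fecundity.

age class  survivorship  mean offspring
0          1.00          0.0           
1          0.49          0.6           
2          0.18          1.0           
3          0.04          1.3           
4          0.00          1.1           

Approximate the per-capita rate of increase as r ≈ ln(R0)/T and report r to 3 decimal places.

-0.417

R0 = Σ lx·mx = 0 + 0.294 + 0.18 + 0.052 + 0 = 0.526
Σ x·lx·mx = 0.81; T = 0.81/0.526 = 1.53992…
r ≈ ln(R0)/T = ln(0.526)/1.53992… = -0.4172… → -0.417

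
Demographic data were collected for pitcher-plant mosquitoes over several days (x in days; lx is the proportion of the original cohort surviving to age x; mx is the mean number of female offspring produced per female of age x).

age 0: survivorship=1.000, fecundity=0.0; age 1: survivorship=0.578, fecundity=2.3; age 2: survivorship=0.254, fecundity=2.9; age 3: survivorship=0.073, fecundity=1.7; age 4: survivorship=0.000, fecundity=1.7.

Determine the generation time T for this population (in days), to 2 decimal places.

lx·mx: 0, 1.3294, 0.7366, 0.1241, 0 → R0 = 2.1901
x·lx·mx: 0, 1.3294, 1.4732, 0.3723, 0 → Σ = 3.1749
T = 3.1749 / 2.1901 = 1.44966… → 1.45

1.45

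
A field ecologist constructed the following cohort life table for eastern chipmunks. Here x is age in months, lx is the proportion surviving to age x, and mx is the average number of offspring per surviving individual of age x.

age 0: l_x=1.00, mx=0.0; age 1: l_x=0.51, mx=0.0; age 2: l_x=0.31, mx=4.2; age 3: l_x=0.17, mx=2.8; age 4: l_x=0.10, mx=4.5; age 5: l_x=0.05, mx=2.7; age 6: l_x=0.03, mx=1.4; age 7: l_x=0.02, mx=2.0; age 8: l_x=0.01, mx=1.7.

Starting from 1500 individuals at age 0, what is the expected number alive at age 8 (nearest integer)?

15

Expected survivors = N0 · l_8 = 1500 × 0.01 = 15 → 15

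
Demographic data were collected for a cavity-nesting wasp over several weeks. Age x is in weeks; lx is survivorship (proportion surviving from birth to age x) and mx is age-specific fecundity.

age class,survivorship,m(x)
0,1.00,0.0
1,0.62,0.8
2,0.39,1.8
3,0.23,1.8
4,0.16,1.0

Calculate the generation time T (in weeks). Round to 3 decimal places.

lx·mx: 0, 0.496, 0.702, 0.414, 0.16 → R0 = 1.772
x·lx·mx: 0, 0.496, 1.404, 1.242, 0.64 → Σ = 3.782
T = 3.782 / 1.772 = 2.134312… → 2.134

2.134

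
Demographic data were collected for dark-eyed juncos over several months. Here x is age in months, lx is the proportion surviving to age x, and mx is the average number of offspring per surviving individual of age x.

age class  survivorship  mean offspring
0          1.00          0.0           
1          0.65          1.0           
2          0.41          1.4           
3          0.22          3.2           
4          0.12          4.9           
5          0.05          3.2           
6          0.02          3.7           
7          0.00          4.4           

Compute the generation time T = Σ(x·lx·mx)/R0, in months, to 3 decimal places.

lx·mx: 0, 0.65, 0.574, 0.704, 0.588, 0.16, 0.074, 0 → R0 = 2.75
x·lx·mx: 0, 0.65, 1.148, 2.112, 2.352, 0.8, 0.444, 0 → Σ = 7.506
T = 7.506 / 2.75 = 2.729455… → 2.729

2.729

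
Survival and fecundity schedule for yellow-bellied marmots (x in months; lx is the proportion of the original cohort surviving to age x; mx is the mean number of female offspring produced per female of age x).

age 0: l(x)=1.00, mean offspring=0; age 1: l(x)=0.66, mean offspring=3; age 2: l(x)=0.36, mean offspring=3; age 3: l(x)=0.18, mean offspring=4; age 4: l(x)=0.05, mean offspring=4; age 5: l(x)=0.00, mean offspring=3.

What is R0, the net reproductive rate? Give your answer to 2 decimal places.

3.98

lx·mx by age: 0, 1.98, 1.08, 0.72, 0.2, 0
R0 = Σ lx·mx = 3.98 → 3.98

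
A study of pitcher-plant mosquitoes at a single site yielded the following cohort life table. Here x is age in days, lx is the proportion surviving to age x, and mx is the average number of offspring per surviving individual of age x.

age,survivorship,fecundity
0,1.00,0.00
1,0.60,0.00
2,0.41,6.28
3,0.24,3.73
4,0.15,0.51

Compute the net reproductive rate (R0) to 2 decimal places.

lx·mx by age: 0, 0, 2.5748, 0.8952, 0.0765
R0 = Σ lx·mx = 3.5465 → 3.55

3.55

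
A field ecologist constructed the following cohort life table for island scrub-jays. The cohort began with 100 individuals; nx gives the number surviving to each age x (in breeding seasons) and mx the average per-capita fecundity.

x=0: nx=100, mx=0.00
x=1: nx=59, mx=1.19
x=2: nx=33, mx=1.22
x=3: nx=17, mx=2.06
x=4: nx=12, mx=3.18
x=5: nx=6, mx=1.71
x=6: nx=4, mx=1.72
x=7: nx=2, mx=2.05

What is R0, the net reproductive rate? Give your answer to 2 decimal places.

lx = nx/n0 = nx/100: 1, 0.59, 0.33, 0.17, 0.12, 0.06, 0.04, 0.02
lx·mx by age: 0, 0.7021, 0.4026, 0.3502, 0.3816, 0.1026, 0.0688, 0.041
R0 = Σ lx·mx = 2.0489 → 2.05

2.05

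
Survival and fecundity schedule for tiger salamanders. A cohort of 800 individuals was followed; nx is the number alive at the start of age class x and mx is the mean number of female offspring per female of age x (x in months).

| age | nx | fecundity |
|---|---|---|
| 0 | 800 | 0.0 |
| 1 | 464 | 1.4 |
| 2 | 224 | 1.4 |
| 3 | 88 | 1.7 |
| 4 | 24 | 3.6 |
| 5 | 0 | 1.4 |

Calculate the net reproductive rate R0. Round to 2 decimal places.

1.50

lx = nx/n0 = nx/800: 1, 0.58, 0.28, 0.11, 0.03, 0
lx·mx by age: 0, 0.812, 0.392, 0.187, 0.108, 0
R0 = Σ lx·mx = 1.499 → 1.50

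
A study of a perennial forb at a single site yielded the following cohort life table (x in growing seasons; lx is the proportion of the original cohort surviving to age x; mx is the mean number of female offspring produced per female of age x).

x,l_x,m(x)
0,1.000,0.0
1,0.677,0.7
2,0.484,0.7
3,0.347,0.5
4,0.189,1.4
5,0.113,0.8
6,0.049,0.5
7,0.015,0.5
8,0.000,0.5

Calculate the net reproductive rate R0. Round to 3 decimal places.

lx·mx by age: 0, 0.4739, 0.3388, 0.1735, 0.2646, 0.0904, 0.0245, 0.0075, 0
R0 = Σ lx·mx = 1.3732 → 1.373

1.373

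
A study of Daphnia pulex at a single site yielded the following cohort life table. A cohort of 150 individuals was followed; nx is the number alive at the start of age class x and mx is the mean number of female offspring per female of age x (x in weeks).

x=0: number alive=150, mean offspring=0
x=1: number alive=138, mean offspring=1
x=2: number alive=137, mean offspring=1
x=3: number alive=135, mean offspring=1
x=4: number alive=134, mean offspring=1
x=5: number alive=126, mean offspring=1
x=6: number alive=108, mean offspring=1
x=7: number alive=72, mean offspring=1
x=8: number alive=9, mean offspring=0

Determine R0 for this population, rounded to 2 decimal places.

lx = nx/n0 = nx/150: 1, 0.92, 0.91333…, 0.9, 0.89333…, 0.84, 0.72, 0.48, 0.06
lx·mx by age: 0, 0.92, 0.913333…, 0.9, 0.893333…, 0.84, 0.72, 0.48, 0
R0 = Σ lx·mx = 5.666667… → 5.67

5.67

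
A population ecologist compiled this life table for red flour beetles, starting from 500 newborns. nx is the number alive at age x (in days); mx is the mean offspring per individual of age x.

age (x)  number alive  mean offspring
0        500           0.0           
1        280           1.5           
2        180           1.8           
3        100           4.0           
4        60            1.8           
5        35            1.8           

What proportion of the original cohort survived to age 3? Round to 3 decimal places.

0.200

l_3 = n_3/n_0 = 100/500 = 0.2 → 0.200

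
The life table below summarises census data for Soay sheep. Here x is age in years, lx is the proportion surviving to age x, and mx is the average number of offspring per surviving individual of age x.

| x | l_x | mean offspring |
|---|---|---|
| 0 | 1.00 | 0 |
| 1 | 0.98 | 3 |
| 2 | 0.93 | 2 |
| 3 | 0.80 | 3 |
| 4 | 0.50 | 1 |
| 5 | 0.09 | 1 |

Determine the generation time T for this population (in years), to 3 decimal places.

lx·mx: 0, 2.94, 1.86, 2.4, 0.5, 0.09 → R0 = 7.79
x·lx·mx: 0, 2.94, 3.72, 7.2, 2, 0.45 → Σ = 16.31
T = 16.31 / 7.79 = 2.09371… → 2.094

2.094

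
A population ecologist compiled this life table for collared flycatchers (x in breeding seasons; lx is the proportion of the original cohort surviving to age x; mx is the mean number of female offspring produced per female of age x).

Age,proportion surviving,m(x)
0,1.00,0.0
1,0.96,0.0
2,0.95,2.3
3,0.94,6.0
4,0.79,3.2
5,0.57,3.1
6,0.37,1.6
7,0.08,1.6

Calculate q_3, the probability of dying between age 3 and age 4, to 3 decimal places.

0.160

q_3 = (l_3 − l_4) / l_3 = (0.94 − 0.79) / 0.94
     = 0.15 / 0.94 = 0.159574… → 0.160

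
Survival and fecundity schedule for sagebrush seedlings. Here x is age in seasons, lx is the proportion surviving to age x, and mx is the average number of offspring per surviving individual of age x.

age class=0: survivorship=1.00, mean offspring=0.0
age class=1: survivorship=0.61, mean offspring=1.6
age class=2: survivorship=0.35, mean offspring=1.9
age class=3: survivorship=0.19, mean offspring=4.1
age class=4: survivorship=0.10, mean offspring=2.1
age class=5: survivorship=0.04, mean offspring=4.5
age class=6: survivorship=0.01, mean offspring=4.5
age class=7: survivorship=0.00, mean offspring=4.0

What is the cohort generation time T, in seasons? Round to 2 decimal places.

lx·mx: 0, 0.976, 0.665, 0.779, 0.21, 0.18, 0.045, 0 → R0 = 2.855
x·lx·mx: 0, 0.976, 1.33, 2.337, 0.84, 0.9, 0.27, 0 → Σ = 6.653
T = 6.653 / 2.855 = 2.330298… → 2.33

2.33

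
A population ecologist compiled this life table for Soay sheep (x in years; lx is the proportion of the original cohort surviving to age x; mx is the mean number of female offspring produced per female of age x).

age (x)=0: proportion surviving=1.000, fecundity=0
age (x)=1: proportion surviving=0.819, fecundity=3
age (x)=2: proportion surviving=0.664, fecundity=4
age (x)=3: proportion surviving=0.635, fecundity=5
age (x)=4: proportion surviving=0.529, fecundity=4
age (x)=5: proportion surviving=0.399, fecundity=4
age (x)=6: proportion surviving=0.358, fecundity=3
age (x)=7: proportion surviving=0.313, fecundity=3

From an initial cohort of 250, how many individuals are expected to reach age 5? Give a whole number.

Expected survivors = N0 · l_5 = 250 × 0.399 = 99.75 → 100

100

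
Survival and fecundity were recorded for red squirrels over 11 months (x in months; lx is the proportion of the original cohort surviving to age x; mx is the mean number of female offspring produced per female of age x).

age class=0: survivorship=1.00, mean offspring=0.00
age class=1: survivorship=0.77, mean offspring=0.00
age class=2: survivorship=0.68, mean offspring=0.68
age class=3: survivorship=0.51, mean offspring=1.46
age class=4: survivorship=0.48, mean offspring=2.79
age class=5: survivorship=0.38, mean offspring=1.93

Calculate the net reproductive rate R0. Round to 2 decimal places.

lx·mx by age: 0, 0, 0.4624, 0.7446, 1.3392, 0.7334
R0 = Σ lx·mx = 3.2796 → 3.28

3.28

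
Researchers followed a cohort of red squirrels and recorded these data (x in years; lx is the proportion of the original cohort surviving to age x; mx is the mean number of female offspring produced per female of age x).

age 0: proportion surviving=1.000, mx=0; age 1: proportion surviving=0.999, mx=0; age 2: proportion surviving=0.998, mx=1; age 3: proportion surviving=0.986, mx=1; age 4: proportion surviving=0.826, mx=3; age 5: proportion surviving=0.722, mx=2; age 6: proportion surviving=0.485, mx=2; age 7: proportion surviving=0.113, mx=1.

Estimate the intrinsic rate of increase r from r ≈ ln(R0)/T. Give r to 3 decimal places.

0.474

R0 = Σ lx·mx = 0 + 0 + 0.998 + 0.986 + 2.478 + 1.444 + 0.97 + 0.113 = 6.989
Σ x·lx·mx = 28.697; T = 28.697/6.989 = 4.10602…
r ≈ ln(R0)/T = ln(6.989)/4.10602… = 0.47353… → 0.474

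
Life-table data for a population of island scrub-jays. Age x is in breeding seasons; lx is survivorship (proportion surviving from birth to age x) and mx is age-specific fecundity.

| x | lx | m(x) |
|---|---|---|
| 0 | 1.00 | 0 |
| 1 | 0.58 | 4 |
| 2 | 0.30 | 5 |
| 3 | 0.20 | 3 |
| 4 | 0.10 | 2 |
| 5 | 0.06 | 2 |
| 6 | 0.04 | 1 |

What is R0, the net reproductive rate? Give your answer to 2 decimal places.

lx·mx by age: 0, 2.32, 1.5, 0.6, 0.2, 0.12, 0.04
R0 = Σ lx·mx = 4.78 → 4.78

4.78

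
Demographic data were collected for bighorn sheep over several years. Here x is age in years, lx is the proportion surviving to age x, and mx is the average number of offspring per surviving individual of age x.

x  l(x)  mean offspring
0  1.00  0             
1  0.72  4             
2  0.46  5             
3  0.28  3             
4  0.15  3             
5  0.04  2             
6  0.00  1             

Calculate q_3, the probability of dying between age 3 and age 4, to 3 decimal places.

0.464

q_3 = (l_3 − l_4) / l_3 = (0.28 − 0.15) / 0.28
     = 0.13 / 0.28 = 0.464286… → 0.464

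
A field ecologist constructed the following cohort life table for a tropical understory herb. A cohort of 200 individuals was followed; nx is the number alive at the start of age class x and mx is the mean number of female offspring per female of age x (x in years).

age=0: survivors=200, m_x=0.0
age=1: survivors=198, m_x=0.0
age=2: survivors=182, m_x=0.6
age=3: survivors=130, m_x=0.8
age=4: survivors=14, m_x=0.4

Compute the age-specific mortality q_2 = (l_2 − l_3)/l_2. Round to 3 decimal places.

lx = nx/n0 = nx/200: 1, 0.99, 0.91, 0.65, 0.07
q_2 = (l_2 − l_3) / l_2 = (0.91 − 0.65) / 0.91
     = 0.26 / 0.91 = 0.285714… → 0.286

0.286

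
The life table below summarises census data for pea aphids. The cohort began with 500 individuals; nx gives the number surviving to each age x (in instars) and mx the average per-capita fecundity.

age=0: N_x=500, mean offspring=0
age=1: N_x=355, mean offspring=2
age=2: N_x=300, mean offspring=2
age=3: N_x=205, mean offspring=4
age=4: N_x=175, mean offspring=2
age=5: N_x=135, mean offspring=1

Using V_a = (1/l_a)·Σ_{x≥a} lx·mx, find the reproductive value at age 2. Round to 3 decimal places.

6.350

lx = nx/n0 = nx/500: 1, 0.71, 0.6, 0.41, 0.35, 0.27
lx·mx for x ≥ 2: 1.2, 1.64, 0.7, 0.27 → sum = 3.81
V_2 = 3.81 / l_2 = 3.81 / 0.6 = 6.35 → 6.350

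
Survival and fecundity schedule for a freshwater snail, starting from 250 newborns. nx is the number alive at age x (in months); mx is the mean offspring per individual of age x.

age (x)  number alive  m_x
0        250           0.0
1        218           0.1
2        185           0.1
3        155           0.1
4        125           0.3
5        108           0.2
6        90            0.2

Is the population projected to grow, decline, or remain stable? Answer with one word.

declining

lx = nx/n0 = nx/250: 1, 0.872, 0.74, 0.62, 0.5, 0.432, 0.36
R0 = Σ lx·mx = 0 + 0.0872 + 0.074 + 0.062 + 0.15 + 0.0864 + 0.072 = 0.5316
R0 < 1, so the population is declining.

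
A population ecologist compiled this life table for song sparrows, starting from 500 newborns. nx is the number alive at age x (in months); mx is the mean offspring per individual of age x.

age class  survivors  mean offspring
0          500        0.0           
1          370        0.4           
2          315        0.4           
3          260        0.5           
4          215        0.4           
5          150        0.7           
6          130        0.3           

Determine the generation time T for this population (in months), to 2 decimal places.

lx = nx/n0 = nx/500: 1, 0.74, 0.63, 0.52, 0.43, 0.3, 0.26
lx·mx: 0, 0.296, 0.252, 0.26, 0.172, 0.21, 0.078 → R0 = 1.268
x·lx·mx: 0, 0.296, 0.504, 0.78, 0.688, 1.05, 0.468 → Σ = 3.786
T = 3.786 / 1.268 = 2.985804… → 2.99

2.99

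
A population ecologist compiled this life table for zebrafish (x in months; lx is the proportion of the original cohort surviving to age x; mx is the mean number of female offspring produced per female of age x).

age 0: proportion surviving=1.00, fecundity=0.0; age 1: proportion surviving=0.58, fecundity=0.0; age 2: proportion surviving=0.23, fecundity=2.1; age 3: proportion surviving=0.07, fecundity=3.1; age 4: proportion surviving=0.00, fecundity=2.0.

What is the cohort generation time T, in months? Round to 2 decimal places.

lx·mx: 0, 0, 0.483, 0.217, 0 → R0 = 0.7
x·lx·mx: 0, 0, 0.966, 0.651, 0 → Σ = 1.617
T = 1.617 / 0.7 = 2.31 → 2.31

2.31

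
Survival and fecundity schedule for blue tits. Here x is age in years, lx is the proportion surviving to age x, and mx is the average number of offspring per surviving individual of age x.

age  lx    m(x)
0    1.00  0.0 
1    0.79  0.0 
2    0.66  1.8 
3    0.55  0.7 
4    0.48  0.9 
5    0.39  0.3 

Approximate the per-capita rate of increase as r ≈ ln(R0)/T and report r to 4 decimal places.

0.2732

R0 = Σ lx·mx = 0 + 0 + 1.188 + 0.385 + 0.432 + 0.117 = 2.122
Σ x·lx·mx = 5.844; T = 5.844/2.122 = 2.75401…
r ≈ ln(R0)/T = ln(2.122)/2.75401… = 0.273187… → 0.2732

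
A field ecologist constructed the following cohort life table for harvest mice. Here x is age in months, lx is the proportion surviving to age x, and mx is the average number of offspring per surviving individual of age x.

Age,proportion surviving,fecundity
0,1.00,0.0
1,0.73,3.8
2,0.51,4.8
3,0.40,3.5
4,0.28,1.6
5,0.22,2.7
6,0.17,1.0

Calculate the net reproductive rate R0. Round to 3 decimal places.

lx·mx by age: 0, 2.774, 2.448, 1.4, 0.448, 0.594, 0.17
R0 = Σ lx·mx = 7.834 → 7.834

7.834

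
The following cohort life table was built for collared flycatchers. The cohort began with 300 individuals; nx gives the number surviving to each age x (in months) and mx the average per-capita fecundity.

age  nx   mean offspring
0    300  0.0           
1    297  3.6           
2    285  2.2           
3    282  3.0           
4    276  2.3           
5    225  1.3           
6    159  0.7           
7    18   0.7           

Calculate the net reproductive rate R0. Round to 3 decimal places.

11.978

lx = nx/n0 = nx/300: 1, 0.99, 0.95, 0.94, 0.92, 0.75, 0.53, 0.06
lx·mx by age: 0, 3.564, 2.09, 2.82, 2.116, 0.975, 0.371, 0.042
R0 = Σ lx·mx = 11.978 → 11.978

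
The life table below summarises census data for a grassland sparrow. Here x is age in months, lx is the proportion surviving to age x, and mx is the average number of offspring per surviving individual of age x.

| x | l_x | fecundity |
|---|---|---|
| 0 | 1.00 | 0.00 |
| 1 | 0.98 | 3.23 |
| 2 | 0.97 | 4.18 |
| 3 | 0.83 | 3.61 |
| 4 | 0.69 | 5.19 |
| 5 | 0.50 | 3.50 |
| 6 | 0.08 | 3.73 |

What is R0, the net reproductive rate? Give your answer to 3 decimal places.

lx·mx by age: 0, 3.1654, 4.0546, 2.9963, 3.5811, 1.75, 0.2984
R0 = Σ lx·mx = 15.8458 → 15.846

15.846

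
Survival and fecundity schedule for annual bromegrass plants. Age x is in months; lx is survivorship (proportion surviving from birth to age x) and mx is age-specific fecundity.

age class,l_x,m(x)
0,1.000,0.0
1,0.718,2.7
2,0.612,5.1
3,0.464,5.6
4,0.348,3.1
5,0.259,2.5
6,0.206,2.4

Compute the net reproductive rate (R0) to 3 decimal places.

9.879

lx·mx by age: 0, 1.9386, 3.1212, 2.5984, 1.0788, 0.6475, 0.4944
R0 = Σ lx·mx = 9.8789 → 9.879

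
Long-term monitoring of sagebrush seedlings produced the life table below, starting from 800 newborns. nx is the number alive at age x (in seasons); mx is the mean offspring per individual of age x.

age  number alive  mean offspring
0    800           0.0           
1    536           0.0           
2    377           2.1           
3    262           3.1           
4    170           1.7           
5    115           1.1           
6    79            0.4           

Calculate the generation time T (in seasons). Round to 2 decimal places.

2.92

lx = nx/n0 = nx/800: 1, 0.67, 0.47125, 0.3275, 0.2125, 0.14375, 0.09875
lx·mx: 0, 0, 0.989625, 1.01525, 0.36125, 0.158125, 0.0395 → R0 = 2.56375
x·lx·mx: 0, 0, 1.97925, 3.04575, 1.445, 0.790625, 0.237 → Σ = 7.497625
T = 7.497625 / 2.56375 = 2.924476… → 2.92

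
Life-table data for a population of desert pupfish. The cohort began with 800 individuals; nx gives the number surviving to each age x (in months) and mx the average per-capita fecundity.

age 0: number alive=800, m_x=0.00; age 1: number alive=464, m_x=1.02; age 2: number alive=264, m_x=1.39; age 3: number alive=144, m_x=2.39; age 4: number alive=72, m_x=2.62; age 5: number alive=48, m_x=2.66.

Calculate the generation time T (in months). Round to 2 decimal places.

2.42

lx = nx/n0 = nx/800: 1, 0.58, 0.33, 0.18, 0.09, 0.06
lx·mx: 0, 0.5916, 0.4587, 0.4302, 0.2358, 0.1596 → R0 = 1.8759
x·lx·mx: 0, 0.5916, 0.9174, 1.2906, 0.9432, 0.798 → Σ = 4.5408
T = 4.5408 / 1.8759 = 2.420598… → 2.42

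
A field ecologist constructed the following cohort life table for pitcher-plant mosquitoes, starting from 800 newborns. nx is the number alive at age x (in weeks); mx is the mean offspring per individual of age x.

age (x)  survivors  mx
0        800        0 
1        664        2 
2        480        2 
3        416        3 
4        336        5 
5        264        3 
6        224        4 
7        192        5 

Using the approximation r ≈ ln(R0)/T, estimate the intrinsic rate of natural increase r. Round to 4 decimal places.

lx = nx/n0 = nx/800: 1, 0.83, 0.6, 0.52, 0.42, 0.33, 0.28, 0.24
R0 = Σ lx·mx = 0 + 1.66 + 1.2 + 1.56 + 2.1 + 0.99 + 1.12 + 1.2 = 9.83
Σ x·lx·mx = 37.21; T = 37.21/9.83 = 3.78535…
r ≈ ln(R0)/T = ln(9.83)/3.78535… = 0.603759… → 0.6038

0.6038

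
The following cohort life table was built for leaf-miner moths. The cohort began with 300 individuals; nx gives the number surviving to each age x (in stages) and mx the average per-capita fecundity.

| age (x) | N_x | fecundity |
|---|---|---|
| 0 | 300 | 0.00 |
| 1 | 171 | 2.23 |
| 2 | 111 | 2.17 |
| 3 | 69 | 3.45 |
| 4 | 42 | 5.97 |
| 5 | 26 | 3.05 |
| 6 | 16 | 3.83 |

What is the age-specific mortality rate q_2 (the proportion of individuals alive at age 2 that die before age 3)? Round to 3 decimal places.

lx = nx/n0 = nx/300: 1, 0.57, 0.37, 0.23, 0.14, 0.08667…, 0.05333…
q_2 = (l_2 − l_3) / l_2 = (0.37 − 0.23) / 0.37
     = 0.14 / 0.37 = 0.378378… → 0.378

0.378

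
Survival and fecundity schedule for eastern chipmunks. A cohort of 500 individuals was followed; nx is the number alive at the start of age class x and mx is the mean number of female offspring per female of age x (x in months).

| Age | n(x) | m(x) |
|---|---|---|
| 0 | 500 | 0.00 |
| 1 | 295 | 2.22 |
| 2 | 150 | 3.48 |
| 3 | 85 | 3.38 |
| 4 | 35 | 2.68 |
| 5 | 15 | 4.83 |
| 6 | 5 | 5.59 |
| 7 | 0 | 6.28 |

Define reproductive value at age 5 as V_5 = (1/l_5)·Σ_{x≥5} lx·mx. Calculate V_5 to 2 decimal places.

6.69

lx = nx/n0 = nx/500: 1, 0.59, 0.3, 0.17, 0.07, 0.03, 0.01, 0
lx·mx for x ≥ 5: 0.1449, 0.0559, 0 → sum = 0.2008
V_5 = 0.2008 / l_5 = 0.2008 / 0.03 = 6.693333… → 6.69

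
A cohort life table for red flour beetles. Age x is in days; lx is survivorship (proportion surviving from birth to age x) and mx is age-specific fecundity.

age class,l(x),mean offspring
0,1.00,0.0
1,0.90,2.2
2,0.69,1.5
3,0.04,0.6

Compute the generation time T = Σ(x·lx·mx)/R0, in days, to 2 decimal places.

1.36

lx·mx: 0, 1.98, 1.035, 0.024 → R0 = 3.039
x·lx·mx: 0, 1.98, 2.07, 0.072 → Σ = 4.122
T = 4.122 / 3.039 = 1.356367… → 1.36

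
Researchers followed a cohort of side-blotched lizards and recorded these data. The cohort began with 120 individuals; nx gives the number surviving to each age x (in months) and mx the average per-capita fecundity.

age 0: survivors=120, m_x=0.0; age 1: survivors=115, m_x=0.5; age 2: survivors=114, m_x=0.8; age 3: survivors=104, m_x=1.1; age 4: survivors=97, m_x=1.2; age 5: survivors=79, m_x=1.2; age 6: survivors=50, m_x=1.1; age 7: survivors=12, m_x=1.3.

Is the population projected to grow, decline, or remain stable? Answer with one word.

growing

lx = nx/n0 = nx/120: 1, 0.95833…, 0.95, 0.86667…, 0.80833…, 0.65833…, 0.41667…, 0.1
R0 = Σ lx·mx = 0 + 0.479167… + 0.76 + 0.953333… + 0.97… + 0.79… + 0.458333… + 0.13 = 4.540833…
R0 > 1, so the population is growing.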